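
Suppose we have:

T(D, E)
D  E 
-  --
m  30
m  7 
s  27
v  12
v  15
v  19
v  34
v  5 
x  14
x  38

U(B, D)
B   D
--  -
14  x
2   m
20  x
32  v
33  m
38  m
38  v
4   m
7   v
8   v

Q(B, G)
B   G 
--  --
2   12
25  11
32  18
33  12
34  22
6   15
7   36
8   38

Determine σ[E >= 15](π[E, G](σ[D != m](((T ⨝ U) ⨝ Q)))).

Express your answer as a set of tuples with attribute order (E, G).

{(15, 18), (15, 36), (15, 38), (19, 18), (19, 36), (19, 38), (34, 18), (34, 36), (34, 38)}

T ⋈ U (natural join on D): {(m, 30, 2), (m, 30, 33), (m, 30, 38), (m, 30, 4), (m, 7, 2), (m, 7, 33), (m, 7, 38), (m, 7, 4), (v, 12, 32), (v, 12, 38), (v, 12, 7), (v, 12, 8), (v, 15, 32), (v, 15, 38), (v, 15, 7), (v, 15, 8), (v, 19, 32), (v, 19, 38), (v, 19, 7), (v, 19, 8), (v, 34, 32), (v, 34, 38), (v, 34, 7), (v, 34, 8), (v, 5, 32), (v, 5, 38), (v, 5, 7), (v, 5, 8), (x, 14, 14), (x, 14, 20), (x, 38, 14), (x, 38, 20)}
(T ⨝ U) ⋈ Q (natural join on B): {(m, 30, 2, 12), (m, 30, 33, 12), (m, 7, 2, 12), (m, 7, 33, 12), (v, 12, 32, 18), (v, 12, 7, 36), (v, 12, 8, 38), (v, 15, 32, 18), (v, 15, 7, 36), (v, 15, 8, 38), (v, 19, 32, 18), (v, 19, 7, 36), (v, 19, 8, 38), (v, 34, 32, 18), (v, 34, 7, 36), (v, 34, 8, 38), (v, 5, 32, 18), (v, 5, 7, 36), (v, 5, 8, 38)}
σ[D != m]: keep tuples satisfying D != m → {(v, 12, 32, 18), (v, 12, 7, 36), (v, 12, 8, 38), (v, 15, 32, 18), (v, 15, 7, 36), (v, 15, 8, 38), (v, 19, 32, 18), (v, 19, 7, 36), (v, 19, 8, 38), (v, 34, 32, 18), (v, 34, 7, 36), (v, 34, 8, 38), (v, 5, 32, 18), (v, 5, 7, 36), (v, 5, 8, 38)}
π_{E, G} gives {(12, 18), (12, 36), (12, 38), (15, 18), (15, 36), (15, 38), (19, 18), (19, 36), (19, 38), (34, 18), (34, 36), (34, 38), (5, 18), (5, 36), (5, 38)}.
σ[E >= 15]: keep tuples satisfying E >= 15 → {(15, 18), (15, 36), (15, 38), (19, 18), (19, 36), (19, 38), (34, 18), (34, 36), (34, 38)}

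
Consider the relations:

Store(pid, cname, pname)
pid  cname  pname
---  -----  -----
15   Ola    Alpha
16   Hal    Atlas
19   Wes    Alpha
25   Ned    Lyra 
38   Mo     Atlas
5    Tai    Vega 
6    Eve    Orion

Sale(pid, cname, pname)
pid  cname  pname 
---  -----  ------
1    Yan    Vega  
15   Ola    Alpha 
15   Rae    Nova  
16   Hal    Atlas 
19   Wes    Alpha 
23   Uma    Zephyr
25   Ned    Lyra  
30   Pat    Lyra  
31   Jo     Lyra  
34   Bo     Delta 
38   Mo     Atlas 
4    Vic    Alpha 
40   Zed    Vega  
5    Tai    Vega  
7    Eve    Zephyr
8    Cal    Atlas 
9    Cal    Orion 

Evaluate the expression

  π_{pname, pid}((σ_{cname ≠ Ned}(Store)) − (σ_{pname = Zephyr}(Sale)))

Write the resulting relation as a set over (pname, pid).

Apply σ_{cname ≠ Ned}; surviving tuples: {(15, Ola, Alpha), (16, Hal, Atlas), (19, Wes, Alpha), (38, Mo, Atlas), (5, Tai, Vega), (6, Eve, Orion)}
Apply σ_{pname = Zephyr}; surviving tuples: {(23, Uma, Zephyr), (7, Eve, Zephyr)}
Set difference of the two operands is {(15, Ola, Alpha), (16, Hal, Atlas), (19, Wes, Alpha), (38, Mo, Atlas), (5, Tai, Vega), (6, Eve, Orion)}.
Keep only column(s) pname, pid: {(Alpha, 15), (Alpha, 19), (Atlas, 16), (Atlas, 38), (Orion, 6), (Vega, 5)}

{(Alpha, 15), (Alpha, 19), (Atlas, 16), (Atlas, 38), (Orion, 6), (Vega, 5)}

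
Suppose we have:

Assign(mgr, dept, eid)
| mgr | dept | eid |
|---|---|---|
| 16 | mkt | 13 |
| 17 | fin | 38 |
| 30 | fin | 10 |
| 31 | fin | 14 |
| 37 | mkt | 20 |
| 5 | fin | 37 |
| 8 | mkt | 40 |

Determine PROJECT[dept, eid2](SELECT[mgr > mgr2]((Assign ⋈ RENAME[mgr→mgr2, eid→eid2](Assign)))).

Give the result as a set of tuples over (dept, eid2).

ρ[mgr→mgr2, eid→eid2]: schema becomes (mgr2, dept, eid2); tuples unchanged.
Joining Assign and RENAME[mgr→mgr2, eid→eid2](Assign) on dept yields {(16, mkt, 13, 16, 13), (16, mkt, 13, 37, 20), (16, mkt, 13, 8, 40), (17, fin, 38, 17, 38), (17, fin, 38, 30, 10), (17, fin, 38, 31, 14), (17, fin, 38, 5, 37), (30, fin, 10, 17, 38), (30, fin, 10, 30, 10), (30, fin, 10, 31, 14), (30, fin, 10, 5, 37), (31, fin, 14, 17, 38), (31, fin, 14, 30, 10), (31, fin, 14, 31, 14), (31, fin, 14, 5, 37), (37, mkt, 20, 16, 13), (37, mkt, 20, 37, 20), (37, mkt, 20, 8, 40), (5, fin, 37, 17, 38), (5, fin, 37, 30, 10), (5, fin, 37, 31, 14), (5, fin, 37, 5, 37), (8, mkt, 40, 16, 13), (8, mkt, 40, 37, 20), (8, mkt, 40, 8, 40)}.
Apply σ_{mgr > mgr2}; surviving tuples: {(16, mkt, 13, 8, 40), (17, fin, 38, 5, 37), (30, fin, 10, 17, 38), (30, fin, 10, 5, 37), (31, fin, 14, 17, 38), (31, fin, 14, 30, 10), (31, fin, 14, 5, 37), (37, mkt, 20, 16, 13), (37, mkt, 20, 8, 40)}
Projecting to dept, eid2 (4 duplicate(s) eliminated): {(fin, 10), (fin, 37), (fin, 38), (mkt, 13), (mkt, 40)}

{(fin, 10), (fin, 37), (fin, 38), (mkt, 13), (mkt, 40)}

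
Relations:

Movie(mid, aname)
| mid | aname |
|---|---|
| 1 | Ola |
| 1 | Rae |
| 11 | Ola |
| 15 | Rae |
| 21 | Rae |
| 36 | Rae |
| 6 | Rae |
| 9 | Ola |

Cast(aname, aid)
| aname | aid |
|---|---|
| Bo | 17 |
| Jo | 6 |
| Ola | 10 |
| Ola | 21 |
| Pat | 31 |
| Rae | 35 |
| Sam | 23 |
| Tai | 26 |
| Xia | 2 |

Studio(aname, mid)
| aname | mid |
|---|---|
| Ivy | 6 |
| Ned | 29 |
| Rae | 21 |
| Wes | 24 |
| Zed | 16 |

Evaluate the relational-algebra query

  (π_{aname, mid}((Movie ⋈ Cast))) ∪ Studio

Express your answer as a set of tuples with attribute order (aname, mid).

{(Ivy, 6), (Ned, 29), (Ola, 1), (Ola, 11), (Ola, 9), (Rae, 1), (Rae, 15), (Rae, 21), (Rae, 36), (Rae, 6), (Wes, 24), (Zed, 16)}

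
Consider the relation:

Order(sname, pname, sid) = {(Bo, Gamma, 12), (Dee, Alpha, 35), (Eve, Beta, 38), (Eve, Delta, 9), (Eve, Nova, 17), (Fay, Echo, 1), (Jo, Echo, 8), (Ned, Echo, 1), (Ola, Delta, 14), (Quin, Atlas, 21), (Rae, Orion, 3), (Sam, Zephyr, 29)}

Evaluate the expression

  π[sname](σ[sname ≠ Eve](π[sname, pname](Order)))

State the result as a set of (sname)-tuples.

{Bo, Dee, Fay, Jo, Ned, Ola, Quin, Rae, Sam}

π[sname, pname]: project onto (sname, pname) → {(Bo, Gamma), (Dee, Alpha), (Eve, Beta), (Eve, Delta), (Eve, Nova), (Fay, Echo), (Jo, Echo), (Ned, Echo), (Ola, Delta), (Quin, Atlas), (Rae, Orion), (Sam, Zephyr)}
Selection sname ≠ Eve: {(Bo, Gamma), (Dee, Alpha), (Fay, Echo), (Jo, Echo), (Ned, Echo), (Ola, Delta), (Quin, Atlas), (Rae, Orion), (Sam, Zephyr)}
π[sname]: project onto (sname) → {Bo, Dee, Fay, Jo, Ned, Ola, Quin, Rae, Sam}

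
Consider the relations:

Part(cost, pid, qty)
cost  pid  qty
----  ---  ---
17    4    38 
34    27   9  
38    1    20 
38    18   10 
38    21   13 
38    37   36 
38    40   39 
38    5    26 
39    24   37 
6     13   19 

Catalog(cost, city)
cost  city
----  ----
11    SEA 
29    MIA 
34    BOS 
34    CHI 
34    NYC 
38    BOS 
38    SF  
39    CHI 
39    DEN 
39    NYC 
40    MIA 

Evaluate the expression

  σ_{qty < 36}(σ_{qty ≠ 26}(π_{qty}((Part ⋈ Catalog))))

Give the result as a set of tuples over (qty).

Joining Part and Catalog on cost yields {(34, 27, 9, BOS), (34, 27, 9, CHI), (34, 27, 9, NYC), (38, 1, 20, BOS), (38, 1, 20, SF), (38, 18, 10, BOS), (38, 18, 10, SF), (38, 21, 13, BOS), (38, 21, 13, SF), (38, 37, 36, BOS), (38, 37, 36, SF), (38, 40, 39, BOS), (38, 40, 39, SF), (38, 5, 26, BOS), (38, 5, 26, SF), (39, 24, 37, CHI), (39, 24, 37, DEN), (39, 24, 37, NYC)}.
Keep only column(s) qty (10 duplicate(s) eliminated): {10, 13, 20, 26, 36, 37, 39, 9}
Filtering on qty ≠ 26 leaves {10, 13, 20, 36, 37, 39, 9}.
Filtering on qty < 36 leaves {10, 13, 20, 9}.

{10, 13, 20, 9}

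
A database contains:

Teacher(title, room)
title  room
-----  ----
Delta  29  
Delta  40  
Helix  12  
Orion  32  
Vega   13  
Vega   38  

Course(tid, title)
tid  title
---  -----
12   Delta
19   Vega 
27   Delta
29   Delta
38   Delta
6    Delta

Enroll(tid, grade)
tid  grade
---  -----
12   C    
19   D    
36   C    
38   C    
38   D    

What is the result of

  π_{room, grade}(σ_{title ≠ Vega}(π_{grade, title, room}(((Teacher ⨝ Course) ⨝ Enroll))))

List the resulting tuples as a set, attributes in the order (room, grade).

{(29, C), (29, D), (40, C), (40, D)}

Natural join on title: {(Delta, 29, 12), (Delta, 29, 27), (Delta, 29, 29), (Delta, 29, 38), (Delta, 29, 6), (Delta, 40, 12), (Delta, 40, 27), (Delta, 40, 29), (Delta, 40, 38), (Delta, 40, 6), (Vega, 13, 19), (Vega, 38, 19)}
Natural join on tid: {(Delta, 29, 12, C), (Delta, 29, 38, C), (Delta, 29, 38, D), (Delta, 40, 12, C), (Delta, 40, 38, C), (Delta, 40, 38, D), (Vega, 13, 19, D), (Vega, 38, 19, D)}
Projecting to grade, title, room (2 duplicate(s) eliminated): {(C, Delta, 29), (C, Delta, 40), (D, Delta, 29), (D, Delta, 40), (D, Vega, 13), (D, Vega, 38)}
σ[title ≠ Vega]: keep tuples satisfying title ≠ Vega → {(C, Delta, 29), (C, Delta, 40), (D, Delta, 29), (D, Delta, 40)}
Projecting to room, grade: {(29, C), (29, D), (40, C), (40, D)}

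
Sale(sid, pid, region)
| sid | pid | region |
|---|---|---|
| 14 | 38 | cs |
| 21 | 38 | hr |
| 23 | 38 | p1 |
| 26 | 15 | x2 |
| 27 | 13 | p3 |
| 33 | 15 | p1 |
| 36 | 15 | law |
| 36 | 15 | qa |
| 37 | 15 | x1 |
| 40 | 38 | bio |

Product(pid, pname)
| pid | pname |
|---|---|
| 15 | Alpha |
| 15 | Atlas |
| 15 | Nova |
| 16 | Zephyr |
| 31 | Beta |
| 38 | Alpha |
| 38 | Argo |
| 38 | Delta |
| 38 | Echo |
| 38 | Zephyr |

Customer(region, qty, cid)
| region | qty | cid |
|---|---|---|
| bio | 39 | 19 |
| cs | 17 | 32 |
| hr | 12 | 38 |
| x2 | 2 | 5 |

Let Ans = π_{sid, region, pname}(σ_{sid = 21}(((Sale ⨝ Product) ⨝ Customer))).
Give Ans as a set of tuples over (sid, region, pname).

Joining Sale and Product on pid yields {(14, 38, cs, Alpha), (14, 38, cs, Argo), (14, 38, cs, Delta), (14, 38, cs, Echo), (14, 38, cs, Zephyr), (21, 38, hr, Alpha), (21, 38, hr, Argo), (21, 38, hr, Delta), (21, 38, hr, Echo), (21, 38, hr, Zephyr), (23, 38, p1, Alpha), (23, 38, p1, Argo), (23, 38, p1, Delta), (23, 38, p1, Echo), (23, 38, p1, Zephyr), (26, 15, x2, Alpha), (26, 15, x2, Atlas), (26, 15, x2, Nova), (33, 15, p1, Alpha), (33, 15, p1, Atlas), (33, 15, p1, Nova), (36, 15, law, Alpha), (36, 15, law, Atlas), (36, 15, law, Nova), (36, 15, qa, Alpha), (36, 15, qa, Atlas), (36, 15, qa, Nova), (37, 15, x1, Alpha), (37, 15, x1, Atlas), (37, 15, x1, Nova), (40, 38, bio, Alpha), (40, 38, bio, Argo), (40, 38, bio, Delta), (40, 38, bio, Echo), (40, 38, bio, Zephyr)}.
Joining (Sale ⨝ Product) and Customer on region yields {(14, 38, cs, Alpha, 17, 32), (14, 38, cs, Argo, 17, 32), (14, 38, cs, Delta, 17, 32), (14, 38, cs, Echo, 17, 32), (14, 38, cs, Zephyr, 17, 32), (21, 38, hr, Alpha, 12, 38), (21, 38, hr, Argo, 12, 38), (21, 38, hr, Delta, 12, 38), (21, 38, hr, Echo, 12, 38), (21, 38, hr, Zephyr, 12, 38), (26, 15, x2, Alpha, 2, 5), (26, 15, x2, Atlas, 2, 5), (26, 15, x2, Nova, 2, 5), (40, 38, bio, Alpha, 39, 19), (40, 38, bio, Argo, 39, 19), (40, 38, bio, Delta, 39, 19), (40, 38, bio, Echo, 39, 19), (40, 38, bio, Zephyr, 39, 19)}.
Selection sid = 21: {(21, 38, hr, Alpha, 12, 38), (21, 38, hr, Argo, 12, 38), (21, 38, hr, Delta, 12, 38), (21, 38, hr, Echo, 12, 38), (21, 38, hr, Zephyr, 12, 38)}
π[sid, region, pname]: project onto (sid, region, pname) → {(21, hr, Alpha), (21, hr, Argo), (21, hr, Delta), (21, hr, Echo), (21, hr, Zephyr)}

{(21, hr, Alpha), (21, hr, Argo), (21, hr, Delta), (21, hr, Echo), (21, hr, Zephyr)}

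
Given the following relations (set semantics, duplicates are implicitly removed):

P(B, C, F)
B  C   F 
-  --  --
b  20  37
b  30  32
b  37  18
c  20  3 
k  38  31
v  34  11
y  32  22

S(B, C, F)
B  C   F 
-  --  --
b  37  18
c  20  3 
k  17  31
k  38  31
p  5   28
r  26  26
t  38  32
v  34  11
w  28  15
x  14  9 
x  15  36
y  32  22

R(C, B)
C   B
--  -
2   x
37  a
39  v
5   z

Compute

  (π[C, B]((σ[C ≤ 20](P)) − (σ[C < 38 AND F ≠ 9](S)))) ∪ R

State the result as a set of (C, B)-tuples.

{(2, x), (20, b), (37, a), (39, v), (5, z)}

Filtering on C ≤ 20 leaves {(b, 20, 37), (c, 20, 3)}.
Filtering on C < 38 AND F ≠ 9 leaves {(b, 37, 18), (c, 20, 3), (k, 17, 31), (p, 5, 28), (r, 26, 26), (v, 34, 11), (w, 28, 15), (x, 15, 36), (y, 32, 22)}.
Taking the difference: {(b, 20, 37)}
π_{C, B} gives {(20, b)}.
Taking the union: {(2, x), (20, b), (37, a), (39, v), (5, z)}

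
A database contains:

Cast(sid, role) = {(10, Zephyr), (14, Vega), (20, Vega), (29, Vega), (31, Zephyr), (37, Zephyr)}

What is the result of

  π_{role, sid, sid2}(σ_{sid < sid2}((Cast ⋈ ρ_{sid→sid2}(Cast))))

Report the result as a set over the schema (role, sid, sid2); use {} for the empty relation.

{(Vega, 14, 20), (Vega, 14, 29), (Vega, 20, 29), (Zephyr, 10, 31), (Zephyr, 10, 37), (Zephyr, 31, 37)}

ρ[sid→sid2]: schema becomes (sid2, role); tuples unchanged.
Natural join on role: {(10, Zephyr, 10), (10, Zephyr, 31), (10, Zephyr, 37), (14, Vega, 14), (14, Vega, 20), (14, Vega, 29), (20, Vega, 14), (20, Vega, 20), (20, Vega, 29), (29, Vega, 14), (29, Vega, 20), (29, Vega, 29), (31, Zephyr, 10), (31, Zephyr, 31), (31, Zephyr, 37), (37, Zephyr, 10), (37, Zephyr, 31), (37, Zephyr, 37)}
σ[sid < sid2]: keep tuples satisfying sid < sid2 → {(10, Zephyr, 31), (10, Zephyr, 37), (14, Vega, 20), (14, Vega, 29), (20, Vega, 29), (31, Zephyr, 37)}
Keep only column(s) role, sid, sid2: {(Vega, 14, 20), (Vega, 14, 29), (Vega, 20, 29), (Zephyr, 10, 31), (Zephyr, 10, 37), (Zephyr, 31, 37)}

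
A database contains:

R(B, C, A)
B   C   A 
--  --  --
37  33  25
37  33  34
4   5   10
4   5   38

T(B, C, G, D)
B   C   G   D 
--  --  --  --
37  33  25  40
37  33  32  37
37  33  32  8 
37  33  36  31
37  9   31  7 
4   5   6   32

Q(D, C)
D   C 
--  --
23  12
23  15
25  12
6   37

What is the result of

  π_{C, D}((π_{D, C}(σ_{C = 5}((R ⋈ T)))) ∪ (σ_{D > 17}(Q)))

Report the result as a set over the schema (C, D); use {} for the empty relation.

Natural join on B, C: {(37, 33, 25, 25, 40), (37, 33, 25, 32, 37), (37, 33, 25, 32, 8), (37, 33, 25, 36, 31), (37, 33, 34, 25, 40), (37, 33, 34, 32, 37), (37, 33, 34, 32, 8), (37, 33, 34, 36, 31), (4, 5, 10, 6, 32), (4, 5, 38, 6, 32)}
Selection C = 5: {(4, 5, 10, 6, 32), (4, 5, 38, 6, 32)}
Projecting to D, C (1 duplicate(s) eliminated): {(32, 5)}
Selection D > 17: {(23, 12), (23, 15), (25, 12)}
Set union of the two operands is {(23, 12), (23, 15), (25, 12), (32, 5)}.
Projecting to C, D: {(12, 23), (12, 25), (15, 23), (5, 32)}

{(12, 23), (12, 25), (15, 23), (5, 32)}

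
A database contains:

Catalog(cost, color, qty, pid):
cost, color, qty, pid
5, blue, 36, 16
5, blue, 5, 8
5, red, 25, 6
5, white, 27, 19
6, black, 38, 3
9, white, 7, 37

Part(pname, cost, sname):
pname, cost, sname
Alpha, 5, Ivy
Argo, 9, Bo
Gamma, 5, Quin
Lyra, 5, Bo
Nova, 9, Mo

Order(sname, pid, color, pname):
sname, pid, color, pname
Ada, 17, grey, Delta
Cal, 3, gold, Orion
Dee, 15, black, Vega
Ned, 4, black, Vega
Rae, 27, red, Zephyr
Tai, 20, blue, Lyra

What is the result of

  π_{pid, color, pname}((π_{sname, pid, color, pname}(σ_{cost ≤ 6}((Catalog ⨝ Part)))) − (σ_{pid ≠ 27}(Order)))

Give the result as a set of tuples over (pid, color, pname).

{(16, blue, Alpha), (16, blue, Gamma), (16, blue, Lyra), (19, white, Alpha), (19, white, Gamma), (19, white, Lyra), (6, red, Alpha), (6, red, Gamma), (6, red, Lyra), (8, blue, Alpha), (8, blue, Gamma), (8, blue, Lyra)}

Natural join on cost: {(5, blue, 36, 16, Alpha, Ivy), (5, blue, 36, 16, Gamma, Quin), (5, blue, 36, 16, Lyra, Bo), (5, blue, 5, 8, Alpha, Ivy), (5, blue, 5, 8, Gamma, Quin), (5, blue, 5, 8, Lyra, Bo), (5, red, 25, 6, Alpha, Ivy), (5, red, 25, 6, Gamma, Quin), (5, red, 25, 6, Lyra, Bo), (5, white, 27, 19, Alpha, Ivy), (5, white, 27, 19, Gamma, Quin), (5, white, 27, 19, Lyra, Bo), (9, white, 7, 37, Argo, Bo), (9, white, 7, 37, Nova, Mo)}
Filtering on cost ≤ 6 leaves {(5, blue, 36, 16, Alpha, Ivy), (5, blue, 36, 16, Gamma, Quin), (5, blue, 36, 16, Lyra, Bo), (5, blue, 5, 8, Alpha, Ivy), (5, blue, 5, 8, Gamma, Quin), (5, blue, 5, 8, Lyra, Bo), (5, red, 25, 6, Alpha, Ivy), (5, red, 25, 6, Gamma, Quin), (5, red, 25, 6, Lyra, Bo), (5, white, 27, 19, Alpha, Ivy), (5, white, 27, 19, Gamma, Quin), (5, white, 27, 19, Lyra, Bo)}.
π[sname, pid, color, pname]: project onto (sname, pid, color, pname) → {(Bo, 16, blue, Lyra), (Bo, 19, white, Lyra), (Bo, 6, red, Lyra), (Bo, 8, blue, Lyra), (Ivy, 16, blue, Alpha), (Ivy, 19, white, Alpha), (Ivy, 6, red, Alpha), (Ivy, 8, blue, Alpha), (Quin, 16, blue, Gamma), (Quin, 19, white, Gamma), (Quin, 6, red, Gamma), (Quin, 8, blue, Gamma)}
Filtering on pid ≠ 27 leaves {(Ada, 17, grey, Delta), (Cal, 3, gold, Orion), (Dee, 15, black, Vega), (Ned, 4, black, Vega), (Tai, 20, blue, Lyra)}.
Difference: {(Bo, 16, blue, Lyra), (Bo, 19, white, Lyra), (Bo, 6, red, Lyra), (Bo, 8, blue, Lyra), (Ivy, 16, blue, Alpha), (Ivy, 19, white, Alpha), (Ivy, 6, red, Alpha), (Ivy, 8, blue, Alpha), (Quin, 16, blue, Gamma), (Quin, 19, white, Gamma), (Quin, 6, red, Gamma), (Quin, 8, blue, Gamma)} with {(Ada, 17, grey, Delta), (Cal, 3, gold, Orion), (Dee, 15, black, Vega), (Ned, 4, black, Vega), (Tai, 20, blue, Lyra)} → {(Bo, 16, blue, Lyra), (Bo, 19, white, Lyra), (Bo, 6, red, Lyra), (Bo, 8, blue, Lyra), (Ivy, 16, blue, Alpha), (Ivy, 19, white, Alpha), (Ivy, 6, red, Alpha), (Ivy, 8, blue, Alpha), (Quin, 16, blue, Gamma), (Quin, 19, white, Gamma), (Quin, 6, red, Gamma), (Quin, 8, blue, Gamma)}
π[pid, color, pname]: project onto (pid, color, pname) → {(16, blue, Alpha), (16, blue, Gamma), (16, blue, Lyra), (19, white, Alpha), (19, white, Gamma), (19, white, Lyra), (6, red, Alpha), (6, red, Gamma), (6, red, Lyra), (8, blue, Alpha), (8, blue, Gamma), (8, blue, Lyra)}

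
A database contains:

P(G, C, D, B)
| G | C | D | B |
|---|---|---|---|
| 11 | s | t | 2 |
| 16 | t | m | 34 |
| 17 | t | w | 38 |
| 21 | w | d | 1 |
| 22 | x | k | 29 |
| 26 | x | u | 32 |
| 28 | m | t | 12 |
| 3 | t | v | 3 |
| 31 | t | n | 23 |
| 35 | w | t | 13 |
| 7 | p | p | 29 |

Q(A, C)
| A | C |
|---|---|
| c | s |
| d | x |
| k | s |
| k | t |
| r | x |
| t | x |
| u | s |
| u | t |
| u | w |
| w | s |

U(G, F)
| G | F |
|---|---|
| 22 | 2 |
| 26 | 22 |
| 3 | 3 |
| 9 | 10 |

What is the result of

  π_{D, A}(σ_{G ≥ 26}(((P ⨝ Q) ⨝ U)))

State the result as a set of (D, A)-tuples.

{(u, d), (u, r), (u, t)}

Natural join on C: {(11, s, t, 2, c), (11, s, t, 2, k), (11, s, t, 2, u), (11, s, t, 2, w), (16, t, m, 34, k), (16, t, m, 34, u), (17, t, w, 38, k), (17, t, w, 38, u), (21, w, d, 1, u), (22, x, k, 29, d), (22, x, k, 29, r), (22, x, k, 29, t), (26, x, u, 32, d), (26, x, u, 32, r), (26, x, u, 32, t), (3, t, v, 3, k), (3, t, v, 3, u), (31, t, n, 23, k), (31, t, n, 23, u), (35, w, t, 13, u)}
Natural join on G: {(22, x, k, 29, d, 2), (22, x, k, 29, r, 2), (22, x, k, 29, t, 2), (26, x, u, 32, d, 22), (26, x, u, 32, r, 22), (26, x, u, 32, t, 22), (3, t, v, 3, k, 3), (3, t, v, 3, u, 3)}
Selection G ≥ 26: {(26, x, u, 32, d, 22), (26, x, u, 32, r, 22), (26, x, u, 32, t, 22)}
Projecting to D, A: {(u, d), (u, r), (u, t)}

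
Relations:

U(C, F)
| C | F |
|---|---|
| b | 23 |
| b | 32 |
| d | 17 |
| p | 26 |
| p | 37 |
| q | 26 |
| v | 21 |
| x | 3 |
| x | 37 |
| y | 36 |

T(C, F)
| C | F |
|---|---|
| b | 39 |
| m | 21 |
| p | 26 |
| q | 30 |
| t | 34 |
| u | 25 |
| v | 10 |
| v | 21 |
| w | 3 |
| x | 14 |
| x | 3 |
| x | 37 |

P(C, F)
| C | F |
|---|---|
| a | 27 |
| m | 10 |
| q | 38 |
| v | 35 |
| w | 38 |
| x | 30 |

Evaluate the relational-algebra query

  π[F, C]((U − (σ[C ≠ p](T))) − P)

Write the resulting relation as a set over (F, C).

{(17, d), (23, b), (26, p), (26, q), (32, b), (36, y), (37, p)}

Selection C ≠ p: {(b, 39), (m, 21), (q, 30), (t, 34), (u, 25), (v, 10), (v, 21), (w, 3), (x, 14), (x, 3), (x, 37)}
Difference: {(b, 23), (b, 32), (d, 17), (p, 26), (p, 37), (q, 26), (v, 21), (x, 3), (x, 37), (y, 36)} with {(b, 39), (m, 21), (q, 30), (t, 34), (u, 25), (v, 10), (v, 21), (w, 3), (x, 14), (x, 3), (x, 37)} → {(b, 23), (b, 32), (d, 17), (p, 26), (p, 37), (q, 26), (y, 36)}
Difference: {(b, 23), (b, 32), (d, 17), (p, 26), (p, 37), (q, 26), (y, 36)} with {(a, 27), (m, 10), (q, 38), (v, 35), (w, 38), (x, 30)} → {(b, 23), (b, 32), (d, 17), (p, 26), (p, 37), (q, 26), (y, 36)}
π[F, C]: project onto (F, C) → {(17, d), (23, b), (26, p), (26, q), (32, b), (36, y), (37, p)}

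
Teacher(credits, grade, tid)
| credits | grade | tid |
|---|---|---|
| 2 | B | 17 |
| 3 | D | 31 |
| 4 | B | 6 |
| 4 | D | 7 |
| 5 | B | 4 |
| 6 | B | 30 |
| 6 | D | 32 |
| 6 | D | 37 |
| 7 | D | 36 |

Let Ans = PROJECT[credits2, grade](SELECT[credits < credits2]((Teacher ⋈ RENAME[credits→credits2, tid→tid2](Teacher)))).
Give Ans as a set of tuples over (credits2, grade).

ρ[credits→credits2, tid→tid2]: schema becomes (credits2, grade, tid2); tuples unchanged.
Natural join on grade: {(2, B, 17, 2, 17), (2, B, 17, 4, 6), (2, B, 17, 5, 4), (2, B, 17, 6, 30), (3, D, 31, 3, 31), (3, D, 31, 4, 7), (3, D, 31, 6, 32), (3, D, 31, 6, 37), (3, D, 31, 7, 36), (4, B, 6, 2, 17), (4, B, 6, 4, 6), (4, B, 6, 5, 4), (4, B, 6, 6, 30), (4, D, 7, 3, 31), (4, D, 7, 4, 7), (4, D, 7, 6, 32), (4, D, 7, 6, 37), (4, D, 7, 7, 36), (5, B, 4, 2, 17), (5, B, 4, 4, 6), (5, B, 4, 5, 4), (5, B, 4, 6, 30), (6, B, 30, 2, 17), (6, B, 30, 4, 6), (6, B, 30, 5, 4), (6, B, 30, 6, 30), (6, D, 32, 3, 31), (6, D, 32, 4, 7), (6, D, 32, 6, 32), (6, D, 32, 6, 37), (6, D, 32, 7, 36), (6, D, 37, 3, 31), (6, D, 37, 4, 7), (6, D, 37, 6, 32), (6, D, 37, 6, 37), (6, D, 37, 7, 36), (7, D, 36, 3, 31), (7, D, 36, 4, 7), (7, D, 36, 6, 32), (7, D, 36, 6, 37), (7, D, 36, 7, 36)}
Filtering on credits < credits2 leaves {(2, B, 17, 4, 6), (2, B, 17, 5, 4), (2, B, 17, 6, 30), (3, D, 31, 4, 7), (3, D, 31, 6, 32), (3, D, 31, 6, 37), (3, D, 31, 7, 36), (4, B, 6, 5, 4), (4, B, 6, 6, 30), (4, D, 7, 6, 32), (4, D, 7, 6, 37), (4, D, 7, 7, 36), (5, B, 4, 6, 30), (6, D, 32, 7, 36), (6, D, 37, 7, 36)}.
Projecting to credits2, grade (9 duplicate(s) eliminated): {(4, B), (4, D), (5, B), (6, B), (6, D), (7, D)}

{(4, B), (4, D), (5, B), (6, B), (6, D), (7, D)}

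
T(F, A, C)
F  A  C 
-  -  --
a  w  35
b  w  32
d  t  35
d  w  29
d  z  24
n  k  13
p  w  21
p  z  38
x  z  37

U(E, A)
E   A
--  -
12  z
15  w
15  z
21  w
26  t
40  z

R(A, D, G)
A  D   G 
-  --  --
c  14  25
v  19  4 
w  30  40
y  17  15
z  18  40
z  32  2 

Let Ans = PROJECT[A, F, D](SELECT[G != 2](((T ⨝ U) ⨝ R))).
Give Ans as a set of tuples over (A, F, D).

{(w, a, 30), (w, b, 30), (w, d, 30), (w, p, 30), (z, d, 18), (z, p, 18), (z, x, 18)}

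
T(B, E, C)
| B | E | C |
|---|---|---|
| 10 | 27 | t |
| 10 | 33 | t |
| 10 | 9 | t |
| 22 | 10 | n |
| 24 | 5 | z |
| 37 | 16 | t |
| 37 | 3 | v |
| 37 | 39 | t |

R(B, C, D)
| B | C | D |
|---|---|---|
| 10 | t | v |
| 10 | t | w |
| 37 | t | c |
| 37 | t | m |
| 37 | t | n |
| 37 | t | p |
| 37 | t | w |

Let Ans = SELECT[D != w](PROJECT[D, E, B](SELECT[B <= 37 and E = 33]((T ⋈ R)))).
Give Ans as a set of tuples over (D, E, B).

{(v, 33, 10)}

T ⋈ R (natural join on B, C): {(10, 27, t, v), (10, 27, t, w), (10, 33, t, v), (10, 33, t, w), (10, 9, t, v), (10, 9, t, w), (37, 16, t, c), (37, 16, t, m), (37, 16, t, n), (37, 16, t, p), (37, 16, t, w), (37, 39, t, c), (37, 39, t, m), (37, 39, t, n), (37, 39, t, p), (37, 39, t, w)}
Filtering on B <= 37 and E = 33 leaves {(10, 33, t, v), (10, 33, t, w)}.
π_{D, E, B} gives {(v, 33, 10), (w, 33, 10)}.
Filtering on D != w leaves {(v, 33, 10)}.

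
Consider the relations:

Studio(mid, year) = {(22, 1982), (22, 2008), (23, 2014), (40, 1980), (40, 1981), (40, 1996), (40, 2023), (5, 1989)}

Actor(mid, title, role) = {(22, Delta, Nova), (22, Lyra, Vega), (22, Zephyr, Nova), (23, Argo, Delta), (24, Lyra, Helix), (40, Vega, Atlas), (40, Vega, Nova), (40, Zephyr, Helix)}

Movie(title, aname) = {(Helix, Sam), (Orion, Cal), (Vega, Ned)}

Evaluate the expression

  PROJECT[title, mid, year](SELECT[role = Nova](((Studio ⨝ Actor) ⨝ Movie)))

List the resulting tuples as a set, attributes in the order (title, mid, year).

{(Vega, 40, 1980), (Vega, 40, 1981), (Vega, 40, 1996), (Vega, 40, 2023)}

Studio ⋈ Actor (natural join on mid): {(22, 1982, Delta, Nova), (22, 1982, Lyra, Vega), (22, 1982, Zephyr, Nova), (22, 2008, Delta, Nova), (22, 2008, Lyra, Vega), (22, 2008, Zephyr, Nova), (23, 2014, Argo, Delta), (40, 1980, Vega, Atlas), (40, 1980, Vega, Nova), (40, 1980, Zephyr, Helix), (40, 1981, Vega, Atlas), (40, 1981, Vega, Nova), (40, 1981, Zephyr, Helix), (40, 1996, Vega, Atlas), (40, 1996, Vega, Nova), (40, 1996, Zephyr, Helix), (40, 2023, Vega, Atlas), (40, 2023, Vega, Nova), (40, 2023, Zephyr, Helix)}
(Studio ⨝ Actor) ⋈ Movie (natural join on title): {(40, 1980, Vega, Atlas, Ned), (40, 1980, Vega, Nova, Ned), (40, 1981, Vega, Atlas, Ned), (40, 1981, Vega, Nova, Ned), (40, 1996, Vega, Atlas, Ned), (40, 1996, Vega, Nova, Ned), (40, 2023, Vega, Atlas, Ned), (40, 2023, Vega, Nova, Ned)}
σ[role = Nova]: keep tuples satisfying role = Nova → {(40, 1980, Vega, Nova, Ned), (40, 1981, Vega, Nova, Ned), (40, 1996, Vega, Nova, Ned), (40, 2023, Vega, Nova, Ned)}
Keep only column(s) title, mid, year: {(Vega, 40, 1980), (Vega, 40, 1981), (Vega, 40, 1996), (Vega, 40, 2023)}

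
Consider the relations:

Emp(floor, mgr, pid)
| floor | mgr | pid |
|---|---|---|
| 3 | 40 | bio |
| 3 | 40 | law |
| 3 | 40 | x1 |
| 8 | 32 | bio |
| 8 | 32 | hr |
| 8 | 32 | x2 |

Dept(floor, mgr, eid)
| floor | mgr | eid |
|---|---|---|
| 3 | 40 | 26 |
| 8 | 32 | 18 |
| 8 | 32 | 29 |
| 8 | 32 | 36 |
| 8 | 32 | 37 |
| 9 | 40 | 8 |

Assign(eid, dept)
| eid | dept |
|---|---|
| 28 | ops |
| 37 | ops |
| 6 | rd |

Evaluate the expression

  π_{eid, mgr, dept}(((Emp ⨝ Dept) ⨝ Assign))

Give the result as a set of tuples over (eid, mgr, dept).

{(37, 32, ops)}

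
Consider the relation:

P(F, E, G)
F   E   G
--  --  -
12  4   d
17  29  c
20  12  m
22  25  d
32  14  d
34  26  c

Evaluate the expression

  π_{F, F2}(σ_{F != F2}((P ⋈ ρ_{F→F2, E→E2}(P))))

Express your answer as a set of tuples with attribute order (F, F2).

{(12, 22), (12, 32), (17, 34), (22, 12), (22, 32), (32, 12), (32, 22), (34, 17)}

ρ[F→F2, E→E2]: schema becomes (F2, E2, G); tuples unchanged.
P ⋈ ρ_{F→F2, E→E2}(P) (natural join on G): {(12, 4, d, 12, 4), (12, 4, d, 22, 25), (12, 4, d, 32, 14), (17, 29, c, 17, 29), (17, 29, c, 34, 26), (20, 12, m, 20, 12), (22, 25, d, 12, 4), (22, 25, d, 22, 25), (22, 25, d, 32, 14), (32, 14, d, 12, 4), (32, 14, d, 22, 25), (32, 14, d, 32, 14), (34, 26, c, 17, 29), (34, 26, c, 34, 26)}
Apply σ_{F != F2}; surviving tuples: {(12, 4, d, 22, 25), (12, 4, d, 32, 14), (17, 29, c, 34, 26), (22, 25, d, 12, 4), (22, 25, d, 32, 14), (32, 14, d, 12, 4), (32, 14, d, 22, 25), (34, 26, c, 17, 29)}
π_{F, F2} gives {(12, 22), (12, 32), (17, 34), (22, 12), (22, 32), (32, 12), (32, 22), (34, 17)}.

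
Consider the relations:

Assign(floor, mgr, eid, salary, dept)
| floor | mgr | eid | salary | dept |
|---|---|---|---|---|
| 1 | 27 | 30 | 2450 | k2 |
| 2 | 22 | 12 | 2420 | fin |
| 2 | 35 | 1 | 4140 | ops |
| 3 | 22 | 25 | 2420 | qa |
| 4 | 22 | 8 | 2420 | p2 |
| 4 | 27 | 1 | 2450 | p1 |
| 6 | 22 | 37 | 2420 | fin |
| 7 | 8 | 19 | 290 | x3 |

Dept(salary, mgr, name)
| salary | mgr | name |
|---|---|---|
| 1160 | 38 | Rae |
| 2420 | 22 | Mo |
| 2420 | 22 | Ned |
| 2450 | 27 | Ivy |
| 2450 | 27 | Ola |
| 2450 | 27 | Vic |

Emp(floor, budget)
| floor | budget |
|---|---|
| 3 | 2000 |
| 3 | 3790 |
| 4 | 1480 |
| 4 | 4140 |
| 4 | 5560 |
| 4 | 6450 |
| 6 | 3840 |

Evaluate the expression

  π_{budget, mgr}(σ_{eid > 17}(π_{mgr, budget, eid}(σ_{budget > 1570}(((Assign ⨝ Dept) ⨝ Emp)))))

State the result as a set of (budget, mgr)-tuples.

{(2000, 22), (3790, 22), (3840, 22)}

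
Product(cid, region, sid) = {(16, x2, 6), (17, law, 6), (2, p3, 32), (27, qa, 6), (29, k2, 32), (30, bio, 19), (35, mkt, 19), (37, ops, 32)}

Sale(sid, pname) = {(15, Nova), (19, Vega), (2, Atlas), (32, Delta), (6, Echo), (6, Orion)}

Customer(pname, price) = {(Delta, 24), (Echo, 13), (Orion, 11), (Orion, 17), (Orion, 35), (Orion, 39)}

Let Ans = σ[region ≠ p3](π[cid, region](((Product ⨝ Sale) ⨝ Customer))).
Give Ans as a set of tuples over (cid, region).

{(16, x2), (17, law), (27, qa), (29, k2), (37, ops)}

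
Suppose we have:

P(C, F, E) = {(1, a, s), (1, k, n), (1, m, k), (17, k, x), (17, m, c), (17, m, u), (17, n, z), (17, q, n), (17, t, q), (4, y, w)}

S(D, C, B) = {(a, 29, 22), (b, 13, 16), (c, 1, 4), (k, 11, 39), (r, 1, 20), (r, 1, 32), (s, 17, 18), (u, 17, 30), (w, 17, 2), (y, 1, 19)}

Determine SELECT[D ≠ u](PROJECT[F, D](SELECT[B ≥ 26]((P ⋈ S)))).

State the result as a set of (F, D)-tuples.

{(a, r), (k, r), (m, r)}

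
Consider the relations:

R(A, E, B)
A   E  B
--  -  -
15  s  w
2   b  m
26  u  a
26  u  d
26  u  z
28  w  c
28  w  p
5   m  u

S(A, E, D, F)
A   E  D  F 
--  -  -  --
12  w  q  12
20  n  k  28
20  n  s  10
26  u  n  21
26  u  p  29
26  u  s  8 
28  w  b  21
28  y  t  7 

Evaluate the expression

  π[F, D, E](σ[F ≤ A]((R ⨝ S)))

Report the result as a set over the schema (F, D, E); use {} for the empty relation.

{(21, b, w), (21, n, u), (8, s, u)}

R ⋈ S (natural join on A, E): {(26, u, a, n, 21), (26, u, a, p, 29), (26, u, a, s, 8), (26, u, d, n, 21), (26, u, d, p, 29), (26, u, d, s, 8), (26, u, z, n, 21), (26, u, z, p, 29), (26, u, z, s, 8), (28, w, c, b, 21), (28, w, p, b, 21)}
Selection F ≤ A: {(26, u, a, n, 21), (26, u, a, s, 8), (26, u, d, n, 21), (26, u, d, s, 8), (26, u, z, n, 21), (26, u, z, s, 8), (28, w, c, b, 21), (28, w, p, b, 21)}
π_{F, D, E} gives {(21, b, w), (21, n, u), (8, s, u)} (5 duplicate(s) eliminated).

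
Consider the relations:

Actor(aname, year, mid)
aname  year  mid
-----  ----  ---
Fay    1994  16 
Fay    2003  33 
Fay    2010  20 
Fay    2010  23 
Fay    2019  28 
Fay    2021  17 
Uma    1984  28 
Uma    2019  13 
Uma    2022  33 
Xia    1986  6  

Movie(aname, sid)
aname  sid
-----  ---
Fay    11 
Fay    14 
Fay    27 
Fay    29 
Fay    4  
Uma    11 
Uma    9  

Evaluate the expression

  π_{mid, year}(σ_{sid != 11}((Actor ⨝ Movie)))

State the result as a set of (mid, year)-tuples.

{(13, 2019), (16, 1994), (17, 2021), (20, 2010), (23, 2010), (28, 1984), (28, 2019), (33, 2003), (33, 2022)}

Joining Actor and Movie on aname yields {(Fay, 1994, 16, 11), (Fay, 1994, 16, 14), (Fay, 1994, 16, 27), (Fay, 1994, 16, 29), (Fay, 1994, 16, 4), (Fay, 2003, 33, 11), (Fay, 2003, 33, 14), (Fay, 2003, 33, 27), (Fay, 2003, 33, 29), (Fay, 2003, 33, 4), (Fay, 2010, 20, 11), (Fay, 2010, 20, 14), (Fay, 2010, 20, 27), (Fay, 2010, 20, 29), (Fay, 2010, 20, 4), (Fay, 2010, 23, 11), (Fay, 2010, 23, 14), (Fay, 2010, 23, 27), (Fay, 2010, 23, 29), (Fay, 2010, 23, 4), (Fay, 2019, 28, 11), (Fay, 2019, 28, 14), (Fay, 2019, 28, 27), (Fay, 2019, 28, 29), (Fay, 2019, 28, 4), (Fay, 2021, 17, 11), (Fay, 2021, 17, 14), (Fay, 2021, 17, 27), (Fay, 2021, 17, 29), (Fay, 2021, 17, 4), (Uma, 1984, 28, 11), (Uma, 1984, 28, 9), (Uma, 2019, 13, 11), (Uma, 2019, 13, 9), (Uma, 2022, 33, 11), (Uma, 2022, 33, 9)}.
Apply σ_{sid != 11}; surviving tuples: {(Fay, 1994, 16, 14), (Fay, 1994, 16, 27), (Fay, 1994, 16, 29), (Fay, 1994, 16, 4), (Fay, 2003, 33, 14), (Fay, 2003, 33, 27), (Fay, 2003, 33, 29), (Fay, 2003, 33, 4), (Fay, 2010, 20, 14), (Fay, 2010, 20, 27), (Fay, 2010, 20, 29), (Fay, 2010, 20, 4), (Fay, 2010, 23, 14), (Fay, 2010, 23, 27), (Fay, 2010, 23, 29), (Fay, 2010, 23, 4), (Fay, 2019, 28, 14), (Fay, 2019, 28, 27), (Fay, 2019, 28, 29), (Fay, 2019, 28, 4), (Fay, 2021, 17, 14), (Fay, 2021, 17, 27), (Fay, 2021, 17, 29), (Fay, 2021, 17, 4), (Uma, 1984, 28, 9), (Uma, 2019, 13, 9), (Uma, 2022, 33, 9)}
π_{mid, year} gives {(13, 2019), (16, 1994), (17, 2021), (20, 2010), (23, 2010), (28, 1984), (28, 2019), (33, 2003), (33, 2022)} (18 duplicate(s) eliminated).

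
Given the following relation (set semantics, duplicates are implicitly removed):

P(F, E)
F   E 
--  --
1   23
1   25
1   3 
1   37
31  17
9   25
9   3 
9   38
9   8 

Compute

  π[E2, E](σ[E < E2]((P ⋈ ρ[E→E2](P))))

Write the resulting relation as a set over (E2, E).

{(23, 3), (25, 23), (25, 3), (25, 8), (37, 23), (37, 25), (37, 3), (38, 25), (38, 3), (38, 8), (8, 3)}

ρ[E→E2]: schema becomes (F, E2); tuples unchanged.
P ⋈ ρ[E→E2](P) (natural join on F): {(1, 23, 23), (1, 23, 25), (1, 23, 3), (1, 23, 37), (1, 25, 23), (1, 25, 25), (1, 25, 3), (1, 25, 37), (1, 3, 23), (1, 3, 25), (1, 3, 3), (1, 3, 37), (1, 37, 23), (1, 37, 25), (1, 37, 3), (1, 37, 37), (31, 17, 17), (9, 25, 25), (9, 25, 3), (9, 25, 38), (9, 25, 8), (9, 3, 25), (9, 3, 3), (9, 3, 38), (9, 3, 8), (9, 38, 25), (9, 38, 3), (9, 38, 38), (9, 38, 8), (9, 8, 25), (9, 8, 3), (9, 8, 38), (9, 8, 8)}
Apply σ_{E < E2}; surviving tuples: {(1, 23, 25), (1, 23, 37), (1, 25, 37), (1, 3, 23), (1, 3, 25), (1, 3, 37), (9, 25, 38), (9, 3, 25), (9, 3, 38), (9, 3, 8), (9, 8, 25), (9, 8, 38)}
Keep only column(s) E2, E (1 duplicate(s) eliminated): {(23, 3), (25, 23), (25, 3), (25, 8), (37, 23), (37, 25), (37, 3), (38, 25), (38, 3), (38, 8), (8, 3)}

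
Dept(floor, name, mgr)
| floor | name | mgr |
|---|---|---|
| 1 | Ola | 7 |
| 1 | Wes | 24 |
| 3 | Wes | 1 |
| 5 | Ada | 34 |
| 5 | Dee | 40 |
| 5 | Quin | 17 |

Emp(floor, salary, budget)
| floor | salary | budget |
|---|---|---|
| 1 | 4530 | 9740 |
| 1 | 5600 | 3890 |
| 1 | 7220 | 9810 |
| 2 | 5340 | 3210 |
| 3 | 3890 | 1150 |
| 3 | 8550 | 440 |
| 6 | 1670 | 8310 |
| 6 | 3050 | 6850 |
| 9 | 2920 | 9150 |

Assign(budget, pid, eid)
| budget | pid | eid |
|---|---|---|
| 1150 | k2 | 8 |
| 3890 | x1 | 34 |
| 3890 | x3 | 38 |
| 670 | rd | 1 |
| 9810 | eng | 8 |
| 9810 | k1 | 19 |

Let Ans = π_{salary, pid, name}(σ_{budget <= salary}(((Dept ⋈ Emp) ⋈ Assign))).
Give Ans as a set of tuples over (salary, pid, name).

{(3890, k2, Wes), (5600, x1, Ola), (5600, x1, Wes), (5600, x3, Ola), (5600, x3, Wes)}

Dept ⋈ Emp (natural join on floor): {(1, Ola, 7, 4530, 9740), (1, Ola, 7, 5600, 3890), (1, Ola, 7, 7220, 9810), (1, Wes, 24, 4530, 9740), (1, Wes, 24, 5600, 3890), (1, Wes, 24, 7220, 9810), (3, Wes, 1, 3890, 1150), (3, Wes, 1, 8550, 440)}
(Dept ⋈ Emp) ⋈ Assign (natural join on budget): {(1, Ola, 7, 5600, 3890, x1, 34), (1, Ola, 7, 5600, 3890, x3, 38), (1, Ola, 7, 7220, 9810, eng, 8), (1, Ola, 7, 7220, 9810, k1, 19), (1, Wes, 24, 5600, 3890, x1, 34), (1, Wes, 24, 5600, 3890, x3, 38), (1, Wes, 24, 7220, 9810, eng, 8), (1, Wes, 24, 7220, 9810, k1, 19), (3, Wes, 1, 3890, 1150, k2, 8)}
Filtering on budget <= salary leaves {(1, Ola, 7, 5600, 3890, x1, 34), (1, Ola, 7, 5600, 3890, x3, 38), (1, Wes, 24, 5600, 3890, x1, 34), (1, Wes, 24, 5600, 3890, x3, 38), (3, Wes, 1, 3890, 1150, k2, 8)}.
π_{salary, pid, name} gives {(3890, k2, Wes), (5600, x1, Ola), (5600, x1, Wes), (5600, x3, Ola), (5600, x3, Wes)}.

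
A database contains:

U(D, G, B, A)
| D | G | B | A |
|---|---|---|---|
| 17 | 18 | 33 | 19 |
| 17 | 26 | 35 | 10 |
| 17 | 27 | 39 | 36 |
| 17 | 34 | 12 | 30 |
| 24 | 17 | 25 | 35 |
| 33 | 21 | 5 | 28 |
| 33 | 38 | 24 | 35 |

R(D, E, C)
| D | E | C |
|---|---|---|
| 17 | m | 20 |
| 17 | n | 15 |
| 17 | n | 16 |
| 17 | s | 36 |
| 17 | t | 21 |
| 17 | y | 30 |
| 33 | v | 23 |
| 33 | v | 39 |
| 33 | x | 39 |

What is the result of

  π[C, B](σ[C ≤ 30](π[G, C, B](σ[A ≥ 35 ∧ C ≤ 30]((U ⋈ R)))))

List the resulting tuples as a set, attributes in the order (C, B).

Natural join on D: {(17, 18, 33, 19, m, 20), (17, 18, 33, 19, n, 15), (17, 18, 33, 19, n, 16), (17, 18, 33, 19, s, 36), (17, 18, 33, 19, t, 21), (17, 18, 33, 19, y, 30), (17, 26, 35, 10, m, 20), (17, 26, 35, 10, n, 15), (17, 26, 35, 10, n, 16), (17, 26, 35, 10, s, 36), (17, 26, 35, 10, t, 21), (17, 26, 35, 10, y, 30), (17, 27, 39, 36, m, 20), (17, 27, 39, 36, n, 15), (17, 27, 39, 36, n, 16), (17, 27, 39, 36, s, 36), (17, 27, 39, 36, t, 21), (17, 27, 39, 36, y, 30), (17, 34, 12, 30, m, 20), (17, 34, 12, 30, n, 15), (17, 34, 12, 30, n, 16), (17, 34, 12, 30, s, 36), (17, 34, 12, 30, t, 21), (17, 34, 12, 30, y, 30), (33, 21, 5, 28, v, 23), (33, 21, 5, 28, v, 39), (33, 21, 5, 28, x, 39), (33, 38, 24, 35, v, 23), (33, 38, 24, 35, v, 39), (33, 38, 24, 35, x, 39)}
Selection A ≥ 35 ∧ C ≤ 30: {(17, 27, 39, 36, m, 20), (17, 27, 39, 36, n, 15), (17, 27, 39, 36, n, 16), (17, 27, 39, 36, t, 21), (17, 27, 39, 36, y, 30), (33, 38, 24, 35, v, 23)}
Projecting to G, C, B: {(27, 15, 39), (27, 16, 39), (27, 20, 39), (27, 21, 39), (27, 30, 39), (38, 23, 24)}
Selection C ≤ 30: {(27, 15, 39), (27, 16, 39), (27, 20, 39), (27, 21, 39), (27, 30, 39), (38, 23, 24)}
Projecting to C, B: {(15, 39), (16, 39), (20, 39), (21, 39), (23, 24), (30, 39)}

{(15, 39), (16, 39), (20, 39), (21, 39), (23, 24), (30, 39)}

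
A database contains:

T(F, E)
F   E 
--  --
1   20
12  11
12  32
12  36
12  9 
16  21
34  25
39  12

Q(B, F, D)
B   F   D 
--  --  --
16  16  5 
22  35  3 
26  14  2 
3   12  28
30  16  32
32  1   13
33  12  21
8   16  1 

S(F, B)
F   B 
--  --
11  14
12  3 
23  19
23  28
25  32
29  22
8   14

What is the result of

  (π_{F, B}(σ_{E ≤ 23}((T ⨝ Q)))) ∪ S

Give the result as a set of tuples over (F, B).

{(1, 32), (11, 14), (12, 3), (12, 33), (16, 16), (16, 30), (16, 8), (23, 19), (23, 28), (25, 32), (29, 22), (8, 14)}

T ⋈ Q (natural join on F): {(1, 20, 32, 13), (12, 11, 3, 28), (12, 11, 33, 21), (12, 32, 3, 28), (12, 32, 33, 21), (12, 36, 3, 28), (12, 36, 33, 21), (12, 9, 3, 28), (12, 9, 33, 21), (16, 21, 16, 5), (16, 21, 30, 32), (16, 21, 8, 1)}
Selection E ≤ 23: {(1, 20, 32, 13), (12, 11, 3, 28), (12, 11, 33, 21), (12, 9, 3, 28), (12, 9, 33, 21), (16, 21, 16, 5), (16, 21, 30, 32), (16, 21, 8, 1)}
Projecting to F, B (2 duplicate(s) eliminated): {(1, 32), (12, 3), (12, 33), (16, 16), (16, 30), (16, 8)}
Taking the union: {(1, 32), (11, 14), (12, 3), (12, 33), (16, 16), (16, 30), (16, 8), (23, 19), (23, 28), (25, 32), (29, 22), (8, 14)}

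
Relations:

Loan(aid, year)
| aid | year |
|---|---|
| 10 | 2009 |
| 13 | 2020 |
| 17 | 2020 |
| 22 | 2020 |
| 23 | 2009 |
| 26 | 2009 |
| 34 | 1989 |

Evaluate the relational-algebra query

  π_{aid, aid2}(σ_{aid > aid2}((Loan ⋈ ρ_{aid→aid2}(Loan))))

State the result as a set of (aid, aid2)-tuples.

{(17, 13), (22, 13), (22, 17), (23, 10), (26, 10), (26, 23)}

ρ[aid→aid2]: schema becomes (aid2, year); tuples unchanged.
Natural join on year: {(10, 2009, 10), (10, 2009, 23), (10, 2009, 26), (13, 2020, 13), (13, 2020, 17), (13, 2020, 22), (17, 2020, 13), (17, 2020, 17), (17, 2020, 22), (22, 2020, 13), (22, 2020, 17), (22, 2020, 22), (23, 2009, 10), (23, 2009, 23), (23, 2009, 26), (26, 2009, 10), (26, 2009, 23), (26, 2009, 26), (34, 1989, 34)}
Apply σ_{aid > aid2}; surviving tuples: {(17, 2020, 13), (22, 2020, 13), (22, 2020, 17), (23, 2009, 10), (26, 2009, 10), (26, 2009, 23)}
Projecting to aid, aid2: {(17, 13), (22, 13), (22, 17), (23, 10), (26, 10), (26, 23)}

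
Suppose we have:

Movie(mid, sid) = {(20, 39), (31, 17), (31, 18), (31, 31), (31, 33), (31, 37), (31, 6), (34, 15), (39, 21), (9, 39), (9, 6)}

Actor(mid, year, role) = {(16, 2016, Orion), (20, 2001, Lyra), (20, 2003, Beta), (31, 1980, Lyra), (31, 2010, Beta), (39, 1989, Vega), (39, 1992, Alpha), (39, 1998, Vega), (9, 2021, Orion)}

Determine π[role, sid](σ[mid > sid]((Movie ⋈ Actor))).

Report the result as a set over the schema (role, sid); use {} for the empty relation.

Natural join on mid: {(20, 39, 2001, Lyra), (20, 39, 2003, Beta), (31, 17, 1980, Lyra), (31, 17, 2010, Beta), (31, 18, 1980, Lyra), (31, 18, 2010, Beta), (31, 31, 1980, Lyra), (31, 31, 2010, Beta), (31, 33, 1980, Lyra), (31, 33, 2010, Beta), (31, 37, 1980, Lyra), (31, 37, 2010, Beta), (31, 6, 1980, Lyra), (31, 6, 2010, Beta), (39, 21, 1989, Vega), (39, 21, 1992, Alpha), (39, 21, 1998, Vega), (9, 39, 2021, Orion), (9, 6, 2021, Orion)}
Filtering on mid > sid leaves {(31, 17, 1980, Lyra), (31, 17, 2010, Beta), (31, 18, 1980, Lyra), (31, 18, 2010, Beta), (31, 6, 1980, Lyra), (31, 6, 2010, Beta), (39, 21, 1989, Vega), (39, 21, 1992, Alpha), (39, 21, 1998, Vega), (9, 6, 2021, Orion)}.
π_{role, sid} gives {(Alpha, 21), (Beta, 17), (Beta, 18), (Beta, 6), (Lyra, 17), (Lyra, 18), (Lyra, 6), (Orion, 6), (Vega, 21)} (1 duplicate(s) eliminated).

{(Alpha, 21), (Beta, 17), (Beta, 18), (Beta, 6), (Lyra, 17), (Lyra, 18), (Lyra, 6), (Orion, 6), (Vega, 21)}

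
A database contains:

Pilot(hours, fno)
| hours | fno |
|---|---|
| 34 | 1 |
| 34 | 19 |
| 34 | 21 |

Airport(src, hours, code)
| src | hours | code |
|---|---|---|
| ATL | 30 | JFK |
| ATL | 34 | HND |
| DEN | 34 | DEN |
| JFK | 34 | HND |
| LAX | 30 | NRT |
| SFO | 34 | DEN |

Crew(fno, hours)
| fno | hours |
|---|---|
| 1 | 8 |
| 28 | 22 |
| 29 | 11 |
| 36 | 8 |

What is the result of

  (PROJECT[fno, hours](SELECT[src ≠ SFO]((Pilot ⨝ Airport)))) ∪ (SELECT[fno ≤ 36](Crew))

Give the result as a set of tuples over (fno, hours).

Pilot ⋈ Airport (natural join on hours): {(34, 1, ATL, HND), (34, 1, DEN, DEN), (34, 1, JFK, HND), (34, 1, SFO, DEN), (34, 19, ATL, HND), (34, 19, DEN, DEN), (34, 19, JFK, HND), (34, 19, SFO, DEN), (34, 21, ATL, HND), (34, 21, DEN, DEN), (34, 21, JFK, HND), (34, 21, SFO, DEN)}
σ[src ≠ SFO]: keep tuples satisfying src ≠ SFO → {(34, 1, ATL, HND), (34, 1, DEN, DEN), (34, 1, JFK, HND), (34, 19, ATL, HND), (34, 19, DEN, DEN), (34, 19, JFK, HND), (34, 21, ATL, HND), (34, 21, DEN, DEN), (34, 21, JFK, HND)}
π[fno, hours]: project onto (fno, hours) (6 duplicate(s) eliminated) → {(1, 34), (19, 34), (21, 34)}
σ[fno ≤ 36]: keep tuples satisfying fno ≤ 36 → {(1, 8), (28, 22), (29, 11), (36, 8)}
Union: {(1, 34), (19, 34), (21, 34)} with {(1, 8), (28, 22), (29, 11), (36, 8)} → {(1, 34), (1, 8), (19, 34), (21, 34), (28, 22), (29, 11), (36, 8)}

{(1, 34), (1, 8), (19, 34), (21, 34), (28, 22), (29, 11), (36, 8)}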